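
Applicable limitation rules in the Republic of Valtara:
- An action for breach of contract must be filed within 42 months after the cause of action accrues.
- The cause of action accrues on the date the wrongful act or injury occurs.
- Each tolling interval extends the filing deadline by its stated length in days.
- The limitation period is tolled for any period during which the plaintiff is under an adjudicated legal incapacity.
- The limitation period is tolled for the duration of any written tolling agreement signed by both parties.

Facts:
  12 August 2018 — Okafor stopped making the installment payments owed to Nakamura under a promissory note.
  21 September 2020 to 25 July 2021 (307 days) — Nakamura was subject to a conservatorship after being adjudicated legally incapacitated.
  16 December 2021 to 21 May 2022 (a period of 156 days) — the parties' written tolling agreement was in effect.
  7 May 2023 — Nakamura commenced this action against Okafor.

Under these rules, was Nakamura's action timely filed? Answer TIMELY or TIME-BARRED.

The claim accrued on 12 August 2018, when the wrongful act occurred.
Adding the 42 months base period to 12 August 2018 gives a deadline of 12 February 2022, before any tolling.
The period was tolled for 307 days by the plaintiff's legal incapacity (21 September 2020 to 25 July 2021), pushing the deadline to 16 December 2022.
The period was tolled for 156 days by the written tolling agreement (16 December 2021 to 21 May 2022), pushing the deadline to 21 May 2023.
Filing on 7 May 2023 beat the 21 May 2023 deadline — the action is timely.

TIMELY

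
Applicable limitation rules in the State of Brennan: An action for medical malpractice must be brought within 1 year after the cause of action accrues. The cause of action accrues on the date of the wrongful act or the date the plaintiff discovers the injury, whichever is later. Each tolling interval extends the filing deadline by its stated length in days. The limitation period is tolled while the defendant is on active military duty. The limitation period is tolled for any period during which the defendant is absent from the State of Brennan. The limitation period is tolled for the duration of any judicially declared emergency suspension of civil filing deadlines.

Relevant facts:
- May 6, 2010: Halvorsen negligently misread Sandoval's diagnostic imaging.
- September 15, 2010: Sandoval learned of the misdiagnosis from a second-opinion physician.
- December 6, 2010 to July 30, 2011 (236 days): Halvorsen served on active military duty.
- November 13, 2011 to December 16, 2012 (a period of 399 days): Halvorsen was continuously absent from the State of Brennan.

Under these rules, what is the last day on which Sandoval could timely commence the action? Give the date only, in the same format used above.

June 11, 2013

Taking the later of the act (May 6, 2010) and discovery (September 15, 2010), the claim accrued on September 15, 2010.
The untolled deadline — 1 year after September 15, 2010 — is September 15, 2011.
Because the defendant's active military service ran from December 6, 2010 to July 30, 2011, the deadline is extended by 236 days to May 8, 2012.
The period was tolled for 399 days by the defendant's absence from the jurisdiction (November 13, 2011 to December 16, 2012), pushing the deadline to June 11, 2013.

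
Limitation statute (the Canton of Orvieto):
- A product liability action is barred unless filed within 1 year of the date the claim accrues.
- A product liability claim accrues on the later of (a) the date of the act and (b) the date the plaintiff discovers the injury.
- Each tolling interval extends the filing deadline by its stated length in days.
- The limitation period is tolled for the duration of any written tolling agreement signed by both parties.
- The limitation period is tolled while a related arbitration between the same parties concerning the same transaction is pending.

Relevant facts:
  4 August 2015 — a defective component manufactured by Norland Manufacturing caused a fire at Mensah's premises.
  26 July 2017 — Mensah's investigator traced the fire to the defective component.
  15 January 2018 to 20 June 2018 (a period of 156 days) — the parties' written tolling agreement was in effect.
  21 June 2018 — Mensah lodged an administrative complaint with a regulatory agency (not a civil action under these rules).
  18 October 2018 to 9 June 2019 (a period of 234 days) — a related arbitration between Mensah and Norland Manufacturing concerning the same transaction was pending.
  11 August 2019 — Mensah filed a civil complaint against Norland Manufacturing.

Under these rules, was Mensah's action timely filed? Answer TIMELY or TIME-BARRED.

TIMELY

Taking the later of the act (4 August 2015) and discovery (26 July 2017), the claim accrued on 26 July 2017.
The untolled deadline — 1 year after 26 July 2017 — is 26 July 2018.
The period was tolled for 156 days by the written tolling agreement (15 January 2018 to 20 June 2018), pushing the deadline to 29 December 2018.
The pending related arbitration from 18 October 2018 to 9 June 2019 tolled the period for 234 days, extending the deadline to 20 August 2019.
Nothing else in the chronology tolls or restarts the period.
Filing on 11 August 2019 beat the 20 August 2019 deadline — the action is timely.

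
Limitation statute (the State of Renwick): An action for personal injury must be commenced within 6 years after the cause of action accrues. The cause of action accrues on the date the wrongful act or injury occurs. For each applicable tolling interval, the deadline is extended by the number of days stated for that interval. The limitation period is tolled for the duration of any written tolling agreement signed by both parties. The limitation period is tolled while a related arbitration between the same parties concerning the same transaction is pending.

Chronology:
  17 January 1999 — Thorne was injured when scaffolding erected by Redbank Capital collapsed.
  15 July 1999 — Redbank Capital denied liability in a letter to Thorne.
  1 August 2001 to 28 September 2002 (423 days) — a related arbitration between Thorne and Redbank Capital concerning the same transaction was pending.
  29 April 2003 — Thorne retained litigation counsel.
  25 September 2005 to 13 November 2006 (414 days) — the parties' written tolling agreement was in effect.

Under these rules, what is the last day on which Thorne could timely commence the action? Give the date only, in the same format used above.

4 May 2007

The cause of action accrued on 17 January 1999, the date of the act.
6 years from 17 January 1999 is 17 January 2005.
Because the pending related arbitration ran from 1 August 2001 to 28 September 2002, the deadline is extended by 423 days to 16 March 2006.
The written tolling agreement from 25 September 2005 to 13 November 2006 tolled the period for 414 days, extending the deadline to 4 May 2007.
None of the other events listed affects the running of the period under the stated rules.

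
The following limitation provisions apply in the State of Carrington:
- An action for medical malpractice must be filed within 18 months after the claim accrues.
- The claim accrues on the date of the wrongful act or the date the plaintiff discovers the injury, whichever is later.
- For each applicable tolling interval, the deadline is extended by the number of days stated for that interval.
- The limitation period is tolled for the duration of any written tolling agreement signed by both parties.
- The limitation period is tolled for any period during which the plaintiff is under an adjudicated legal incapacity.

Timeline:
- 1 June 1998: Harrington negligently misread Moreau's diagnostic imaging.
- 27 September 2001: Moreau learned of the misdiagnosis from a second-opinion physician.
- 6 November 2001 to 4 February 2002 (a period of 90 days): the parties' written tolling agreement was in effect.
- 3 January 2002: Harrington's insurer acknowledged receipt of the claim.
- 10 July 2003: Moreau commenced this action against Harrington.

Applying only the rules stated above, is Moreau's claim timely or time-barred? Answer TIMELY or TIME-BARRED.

Because discovery on 27 September 2001 post-dates the 1 June 1998 act, accrual under the later-of rule falls on 27 September 2001.
The untolled deadline — 18 months after 27 September 2001 — is 27 March 2003.
The written tolling agreement from 6 November 2001 to 4 February 2002 tolled the period for 90 days, extending the deadline to 25 June 2003.
Nothing else in the chronology tolls or restarts the period.
Moreau filed on 10 July 2003, after the 25 June 2003 deadline, so the action is time-barred.

TIME-BARRED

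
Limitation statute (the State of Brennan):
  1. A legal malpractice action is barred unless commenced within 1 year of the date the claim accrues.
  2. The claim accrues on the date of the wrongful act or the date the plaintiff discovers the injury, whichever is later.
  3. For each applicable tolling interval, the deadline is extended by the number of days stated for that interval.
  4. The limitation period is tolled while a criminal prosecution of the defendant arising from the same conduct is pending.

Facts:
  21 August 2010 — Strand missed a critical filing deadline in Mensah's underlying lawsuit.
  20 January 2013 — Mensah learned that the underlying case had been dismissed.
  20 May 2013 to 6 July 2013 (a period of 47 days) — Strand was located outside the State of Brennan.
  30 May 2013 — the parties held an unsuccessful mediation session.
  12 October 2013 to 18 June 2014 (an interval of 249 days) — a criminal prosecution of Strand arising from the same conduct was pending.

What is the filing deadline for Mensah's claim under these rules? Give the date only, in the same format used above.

Because discovery on 20 January 2013 post-dates the 21 August 2010 act, accrual under the later-of rule falls on 20 January 2013.
1 year from 20 January 2013 is 20 January 2014.
Because the pending criminal prosecution ran from 12 October 2013 to 18 June 2014, the deadline is extended by 249 days to 26 September 2014.
The defendant's absence from the jurisdiction from 20 May 2013 to 6 July 2013 does not toll the period, because no stated rule makes the defendant's absence a tolling event.
None of the other events listed affects the running of the period under the stated rules.

26 September 2014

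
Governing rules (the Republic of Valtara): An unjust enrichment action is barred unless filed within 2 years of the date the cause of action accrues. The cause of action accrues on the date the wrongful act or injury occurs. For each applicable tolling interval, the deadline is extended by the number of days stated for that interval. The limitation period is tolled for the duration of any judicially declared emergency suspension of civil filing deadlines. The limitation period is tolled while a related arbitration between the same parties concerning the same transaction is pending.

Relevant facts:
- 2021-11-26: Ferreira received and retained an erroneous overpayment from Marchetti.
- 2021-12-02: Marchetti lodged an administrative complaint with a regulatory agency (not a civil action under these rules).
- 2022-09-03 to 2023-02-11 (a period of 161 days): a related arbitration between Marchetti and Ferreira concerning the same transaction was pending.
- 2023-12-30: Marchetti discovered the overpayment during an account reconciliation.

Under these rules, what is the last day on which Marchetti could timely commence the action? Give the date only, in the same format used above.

2024-05-05

Because the rule ties accrual to occurrence, the claim accrued on 2021-11-26, not on the 2023-12-30 discovery date.
2 years from 2021-11-26 is 2023-11-26.
The period was tolled for 161 days by the pending related arbitration (2022-09-03 to 2023-02-11), pushing the deadline to 2024-05-05.
None of the other events listed affects the running of the period under the stated rules.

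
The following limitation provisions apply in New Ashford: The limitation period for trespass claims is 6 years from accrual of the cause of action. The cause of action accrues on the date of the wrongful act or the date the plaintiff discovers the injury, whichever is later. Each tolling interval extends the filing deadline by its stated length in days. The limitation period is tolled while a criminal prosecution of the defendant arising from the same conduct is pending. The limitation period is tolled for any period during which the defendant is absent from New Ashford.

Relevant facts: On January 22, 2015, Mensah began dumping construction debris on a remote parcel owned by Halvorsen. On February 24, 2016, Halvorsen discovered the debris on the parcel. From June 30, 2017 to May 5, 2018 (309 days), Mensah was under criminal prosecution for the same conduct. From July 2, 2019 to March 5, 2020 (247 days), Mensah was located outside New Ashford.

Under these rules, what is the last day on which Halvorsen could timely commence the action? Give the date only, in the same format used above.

The claim accrued on February 24, 2016 — the later of the January 22, 2015 act and the February 24, 2016 discovery.
Adding the 6 years base period to February 24, 2016 gives a deadline of February 24, 2022, before any tolling.
The pending criminal prosecution from June 30, 2017 to May 5, 2018 tolled the period for 309 days, extending the deadline to December 30, 2022.
The period was tolled for 247 days by the defendant's absence from the jurisdiction (July 2, 2019 to March 5, 2020), pushing the deadline to September 3, 2023.

September 3, 2023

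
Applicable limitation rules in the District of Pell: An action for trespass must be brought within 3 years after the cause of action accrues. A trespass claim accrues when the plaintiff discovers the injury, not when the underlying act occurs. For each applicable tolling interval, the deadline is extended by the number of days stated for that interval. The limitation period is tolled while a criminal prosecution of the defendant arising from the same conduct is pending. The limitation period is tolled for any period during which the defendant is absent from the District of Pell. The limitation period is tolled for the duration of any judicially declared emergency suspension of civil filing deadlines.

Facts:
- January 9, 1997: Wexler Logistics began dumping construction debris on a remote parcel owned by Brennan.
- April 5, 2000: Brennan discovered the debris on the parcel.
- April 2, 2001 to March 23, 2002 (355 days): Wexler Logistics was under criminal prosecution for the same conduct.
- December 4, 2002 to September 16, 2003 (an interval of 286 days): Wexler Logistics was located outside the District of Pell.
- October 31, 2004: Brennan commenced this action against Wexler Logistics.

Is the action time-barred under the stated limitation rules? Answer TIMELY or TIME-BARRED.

Under the discovery rule, the claim accrued on April 5, 2000, when Brennan discovered the injury — not on the January 9, 1997 date of the underlying act.
3 years from April 5, 2000 is April 5, 2003.
The pending criminal prosecution from April 2, 2001 to March 23, 2002 tolled the period for 355 days, extending the deadline to March 25, 2004.
The defendant's absence from the jurisdiction from December 4, 2002 to September 16, 2003 tolled the period for 286 days, extending the deadline to January 5, 2005.
Filing on October 31, 2004 beat the January 5, 2005 deadline — the action is timely.

TIMELY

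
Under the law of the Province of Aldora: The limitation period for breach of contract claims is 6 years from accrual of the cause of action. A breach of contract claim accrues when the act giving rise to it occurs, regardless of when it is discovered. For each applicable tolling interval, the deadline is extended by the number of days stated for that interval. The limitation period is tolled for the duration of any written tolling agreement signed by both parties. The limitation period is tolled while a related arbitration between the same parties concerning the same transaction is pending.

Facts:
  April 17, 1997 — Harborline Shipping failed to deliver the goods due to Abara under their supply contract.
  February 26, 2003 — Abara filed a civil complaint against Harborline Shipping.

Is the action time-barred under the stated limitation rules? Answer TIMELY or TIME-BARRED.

The claim accrued on April 17, 1997, when the wrongful act occurred.
6 years from April 17, 1997 is April 17, 2003.
Abara filed on February 26, 2003, before the April 17, 2003 deadline, so the action is timely.

TIMELY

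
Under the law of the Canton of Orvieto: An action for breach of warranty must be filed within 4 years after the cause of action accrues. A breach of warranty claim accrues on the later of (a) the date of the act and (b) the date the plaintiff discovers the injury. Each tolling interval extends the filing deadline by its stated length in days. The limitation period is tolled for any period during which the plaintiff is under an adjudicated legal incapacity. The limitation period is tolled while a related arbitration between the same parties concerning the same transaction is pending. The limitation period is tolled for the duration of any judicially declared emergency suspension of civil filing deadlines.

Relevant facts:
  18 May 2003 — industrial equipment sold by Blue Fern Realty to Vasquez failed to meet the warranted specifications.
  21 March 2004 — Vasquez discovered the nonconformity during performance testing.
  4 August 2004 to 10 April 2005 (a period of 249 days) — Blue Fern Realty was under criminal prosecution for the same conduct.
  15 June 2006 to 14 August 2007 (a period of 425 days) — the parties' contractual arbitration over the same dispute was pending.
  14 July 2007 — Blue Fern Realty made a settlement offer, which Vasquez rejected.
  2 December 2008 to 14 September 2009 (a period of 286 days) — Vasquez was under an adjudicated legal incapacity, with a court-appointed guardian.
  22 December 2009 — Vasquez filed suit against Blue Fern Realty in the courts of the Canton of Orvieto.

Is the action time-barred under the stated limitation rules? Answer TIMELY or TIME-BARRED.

Taking the later of the act (18 May 2003) and discovery (21 March 2004), the claim accrued on 21 March 2004.
The untolled deadline — 4 years after 21 March 2004 — is 21 March 2008.
Because the pending related arbitration ran from 15 June 2006 to 14 August 2007, the deadline is extended by 425 days to 20 May 2009.
The period was tolled for 286 days by the plaintiff's legal incapacity (2 December 2008 to 14 September 2009), pushing the deadline to 2 March 2010.
No stated provision tolls the period for a criminal prosecution, so the interval from 4 August 2004 to 10 April 2005 has no effect on the deadline.
Nothing else in the chronology tolls or restarts the period.
Vasquez filed on 22 December 2009, before the 2 March 2010 deadline, so the action is timely.

TIMELY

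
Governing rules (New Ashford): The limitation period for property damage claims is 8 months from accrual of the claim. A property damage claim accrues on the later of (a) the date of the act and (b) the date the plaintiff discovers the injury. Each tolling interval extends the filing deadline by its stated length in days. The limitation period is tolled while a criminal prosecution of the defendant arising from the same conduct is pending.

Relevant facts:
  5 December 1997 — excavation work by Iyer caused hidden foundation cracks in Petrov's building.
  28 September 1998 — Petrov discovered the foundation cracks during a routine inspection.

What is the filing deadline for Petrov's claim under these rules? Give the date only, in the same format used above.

28 May 1999

Because discovery on 28 September 1998 post-dates the 5 December 1997 act, accrual under the later-of rule falls on 28 September 1998.
The untolled deadline — 8 months after 28 September 1998 — is 28 May 1999.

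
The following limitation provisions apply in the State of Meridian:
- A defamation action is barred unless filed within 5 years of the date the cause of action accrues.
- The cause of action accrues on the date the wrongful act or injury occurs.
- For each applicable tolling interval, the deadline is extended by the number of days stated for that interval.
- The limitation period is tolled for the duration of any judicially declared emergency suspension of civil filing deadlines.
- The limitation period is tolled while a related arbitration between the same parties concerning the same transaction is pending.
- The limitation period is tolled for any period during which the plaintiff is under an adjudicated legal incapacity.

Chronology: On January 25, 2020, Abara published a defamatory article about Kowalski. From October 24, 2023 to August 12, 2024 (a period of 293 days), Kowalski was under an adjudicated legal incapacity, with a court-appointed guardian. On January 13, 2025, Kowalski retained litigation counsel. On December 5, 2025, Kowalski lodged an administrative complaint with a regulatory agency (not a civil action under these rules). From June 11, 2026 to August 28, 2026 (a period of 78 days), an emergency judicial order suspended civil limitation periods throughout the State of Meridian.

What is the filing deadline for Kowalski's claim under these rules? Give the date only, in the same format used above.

The claim accrued on January 25, 2020, when the wrongful act occurred.
5 years from January 25, 2020 is January 25, 2025.
The period was tolled for 293 days by the plaintiff's legal incapacity (October 24, 2023 to August 12, 2024), pushing the deadline to November 14, 2025.
By the time the emergency suspension of filing deadlines began on June 11, 2026, the limitation period had already expired on November 14, 2025; that interval cannot revive it.
The other events in the timeline have no effect on the limitation period under the stated rules.

November 14, 2025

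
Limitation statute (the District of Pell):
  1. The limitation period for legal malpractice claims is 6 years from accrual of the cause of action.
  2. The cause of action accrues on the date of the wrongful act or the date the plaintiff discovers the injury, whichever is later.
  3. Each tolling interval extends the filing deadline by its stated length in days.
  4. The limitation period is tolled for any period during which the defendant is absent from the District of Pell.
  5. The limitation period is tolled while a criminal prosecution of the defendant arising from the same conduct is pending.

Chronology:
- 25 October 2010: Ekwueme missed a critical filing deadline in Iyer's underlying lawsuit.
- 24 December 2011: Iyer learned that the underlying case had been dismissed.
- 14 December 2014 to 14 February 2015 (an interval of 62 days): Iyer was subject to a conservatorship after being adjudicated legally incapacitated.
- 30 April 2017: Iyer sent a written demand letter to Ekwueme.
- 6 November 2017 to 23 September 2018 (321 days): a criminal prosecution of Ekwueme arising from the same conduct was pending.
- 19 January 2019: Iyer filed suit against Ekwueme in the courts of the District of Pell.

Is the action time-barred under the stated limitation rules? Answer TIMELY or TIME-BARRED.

TIME-BARRED

Because discovery on 24 December 2011 post-dates the 25 October 2010 act, accrual under the later-of rule falls on 24 December 2011.
The untolled deadline — 6 years after 24 December 2011 — is 24 December 2017.
Because the pending criminal prosecution ran from 6 November 2017 to 23 September 2018, the deadline is extended by 321 days to 10 November 2018.
Although the plaintiff's incapacity ran from 14 December 2014 to 14 February 2015, the stated rules do not make that a tolling event, so it is disregarded.
None of the other events listed affects the running of the period under the stated rules.
Filing on 19 January 2019 missed the 10 November 2018 deadline — the action is time-barred.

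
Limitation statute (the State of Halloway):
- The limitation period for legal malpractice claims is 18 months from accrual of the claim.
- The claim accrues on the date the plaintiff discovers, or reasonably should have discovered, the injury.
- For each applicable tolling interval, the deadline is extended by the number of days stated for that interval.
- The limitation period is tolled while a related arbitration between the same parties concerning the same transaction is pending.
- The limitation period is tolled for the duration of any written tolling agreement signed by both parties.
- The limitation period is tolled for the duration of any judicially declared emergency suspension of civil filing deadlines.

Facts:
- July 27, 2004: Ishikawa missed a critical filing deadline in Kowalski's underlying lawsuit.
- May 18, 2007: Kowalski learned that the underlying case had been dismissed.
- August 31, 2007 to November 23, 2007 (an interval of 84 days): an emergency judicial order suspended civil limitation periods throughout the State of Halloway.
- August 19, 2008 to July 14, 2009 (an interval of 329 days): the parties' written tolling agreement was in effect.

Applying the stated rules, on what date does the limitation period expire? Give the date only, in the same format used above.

Accrual is tied to discovery, so the period began on May 18, 2007 rather than on July 27, 2004 when the act occurred.
Adding the 18 months base period to May 18, 2007 gives a deadline of November 18, 2008, before any tolling.
Because the emergency suspension of filing deadlines ran from August 31, 2007 to November 23, 2007, the deadline is extended by 84 days to February 10, 2009.
The period was tolled for 329 days by the written tolling agreement (August 19, 2008 to July 14, 2009), pushing the deadline to January 5, 2010.

January 5, 2010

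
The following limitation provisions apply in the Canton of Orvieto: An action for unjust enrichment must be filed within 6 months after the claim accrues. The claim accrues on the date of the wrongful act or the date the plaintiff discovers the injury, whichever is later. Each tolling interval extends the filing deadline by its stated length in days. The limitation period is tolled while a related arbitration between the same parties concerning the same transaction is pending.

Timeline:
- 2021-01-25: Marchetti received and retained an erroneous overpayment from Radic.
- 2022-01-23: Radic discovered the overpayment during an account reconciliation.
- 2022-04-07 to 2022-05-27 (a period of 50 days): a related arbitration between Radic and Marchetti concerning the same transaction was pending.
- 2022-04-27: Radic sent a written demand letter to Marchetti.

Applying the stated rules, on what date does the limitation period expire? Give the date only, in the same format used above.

Because discovery on 2022-01-23 post-dates the 2021-01-25 act, accrual under the later-of rule falls on 2022-01-23.
The untolled deadline — 6 months after 2022-01-23 — is 2022-07-23.
The period was tolled for 50 days by the pending related arbitration (2022-04-07 to 2022-05-27), pushing the deadline to 2022-09-11.
Nothing else in the chronology tolls or restarts the period.

2022-09-11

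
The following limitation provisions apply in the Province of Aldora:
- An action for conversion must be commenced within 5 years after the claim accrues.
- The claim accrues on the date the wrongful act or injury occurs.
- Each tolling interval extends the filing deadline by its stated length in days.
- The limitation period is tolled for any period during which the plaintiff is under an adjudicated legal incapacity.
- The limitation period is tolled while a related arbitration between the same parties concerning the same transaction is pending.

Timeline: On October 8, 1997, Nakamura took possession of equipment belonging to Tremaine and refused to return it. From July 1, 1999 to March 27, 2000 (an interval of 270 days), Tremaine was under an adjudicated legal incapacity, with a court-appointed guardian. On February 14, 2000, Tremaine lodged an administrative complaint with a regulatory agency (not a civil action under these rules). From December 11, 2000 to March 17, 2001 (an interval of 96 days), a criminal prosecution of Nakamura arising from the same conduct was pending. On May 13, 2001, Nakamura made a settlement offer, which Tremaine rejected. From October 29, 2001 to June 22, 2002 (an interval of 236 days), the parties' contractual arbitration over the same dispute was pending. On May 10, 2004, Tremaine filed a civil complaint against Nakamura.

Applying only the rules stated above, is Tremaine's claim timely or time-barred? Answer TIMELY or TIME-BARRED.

The claim accrued on October 8, 1997, when the wrongful act occurred.
The untolled deadline — 5 years after October 8, 1997 — is October 8, 2002.
The period was tolled for 270 days by the plaintiff's legal incapacity (July 1, 1999 to March 27, 2000), pushing the deadline to July 5, 2003.
The pending related arbitration from October 29, 2001 to June 22, 2002 tolled the period for 236 days, extending the deadline to February 26, 2004.
No stated provision tolls the period for a criminal prosecution, so the interval from December 11, 2000 to March 17, 2001 has no effect on the deadline.
Nothing else in the chronology tolls or restarts the period.
Tremaine filed on May 10, 2004, after the February 26, 2004 deadline, so the action is time-barred.

TIME-BARRED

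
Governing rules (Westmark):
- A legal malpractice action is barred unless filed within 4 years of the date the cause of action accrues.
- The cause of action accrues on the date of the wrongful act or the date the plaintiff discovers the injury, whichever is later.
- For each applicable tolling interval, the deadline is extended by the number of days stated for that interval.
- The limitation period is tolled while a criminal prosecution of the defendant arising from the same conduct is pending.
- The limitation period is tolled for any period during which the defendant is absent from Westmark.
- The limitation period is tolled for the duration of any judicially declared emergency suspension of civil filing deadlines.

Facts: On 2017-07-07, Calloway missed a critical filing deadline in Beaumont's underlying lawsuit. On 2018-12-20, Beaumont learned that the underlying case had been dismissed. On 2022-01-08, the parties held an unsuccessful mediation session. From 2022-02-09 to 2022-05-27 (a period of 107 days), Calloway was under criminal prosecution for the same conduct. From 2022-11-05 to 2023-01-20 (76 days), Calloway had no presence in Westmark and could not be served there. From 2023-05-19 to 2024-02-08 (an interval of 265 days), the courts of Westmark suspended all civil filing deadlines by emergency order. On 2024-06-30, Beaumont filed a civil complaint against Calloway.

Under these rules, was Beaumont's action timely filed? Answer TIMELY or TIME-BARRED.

The claim accrued on 2018-12-20 — the later of the 2017-07-07 act and the 2018-12-20 discovery.
The untolled deadline — 4 years after 2018-12-20 — is 2022-12-20.
Because the pending criminal prosecution ran from 2022-02-09 to 2022-05-27, the deadline is extended by 107 days to 2023-04-06.
The defendant's absence from the jurisdiction from 2022-11-05 to 2023-01-20 tolled the period for 76 days, extending the deadline to 2023-06-21.
The period was tolled for 265 days by the emergency suspension of filing deadlines (2023-05-19 to 2024-02-08), pushing the deadline to 2024-03-12.
None of the other events listed affects the running of the period under the stated rules.
Filing on 2024-06-30 missed the 2024-03-12 deadline — the action is time-barred.

TIME-BARRED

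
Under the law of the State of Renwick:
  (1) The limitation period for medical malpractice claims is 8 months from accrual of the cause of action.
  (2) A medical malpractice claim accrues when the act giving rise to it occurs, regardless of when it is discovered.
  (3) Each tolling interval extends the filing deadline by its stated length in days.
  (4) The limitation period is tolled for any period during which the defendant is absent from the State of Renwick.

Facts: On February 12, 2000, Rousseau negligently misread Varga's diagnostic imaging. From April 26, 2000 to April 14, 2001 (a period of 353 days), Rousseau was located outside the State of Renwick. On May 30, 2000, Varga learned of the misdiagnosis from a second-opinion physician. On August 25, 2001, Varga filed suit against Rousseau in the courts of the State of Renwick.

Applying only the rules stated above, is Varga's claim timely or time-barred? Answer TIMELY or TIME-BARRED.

Because the rule ties accrual to occurrence, the claim accrued on February 12, 2000, not on the May 30, 2000 discovery date.
Adding the 8 months base period to February 12, 2000 gives a deadline of October 12, 2000, before any tolling.
The defendant's absence from the jurisdiction from April 26, 2000 to April 14, 2001 tolled the period for 353 days, extending the deadline to September 30, 2001.
The August 25, 2001 filing precedes the September 30, 2001 deadline; the claim is timely.

TIMELY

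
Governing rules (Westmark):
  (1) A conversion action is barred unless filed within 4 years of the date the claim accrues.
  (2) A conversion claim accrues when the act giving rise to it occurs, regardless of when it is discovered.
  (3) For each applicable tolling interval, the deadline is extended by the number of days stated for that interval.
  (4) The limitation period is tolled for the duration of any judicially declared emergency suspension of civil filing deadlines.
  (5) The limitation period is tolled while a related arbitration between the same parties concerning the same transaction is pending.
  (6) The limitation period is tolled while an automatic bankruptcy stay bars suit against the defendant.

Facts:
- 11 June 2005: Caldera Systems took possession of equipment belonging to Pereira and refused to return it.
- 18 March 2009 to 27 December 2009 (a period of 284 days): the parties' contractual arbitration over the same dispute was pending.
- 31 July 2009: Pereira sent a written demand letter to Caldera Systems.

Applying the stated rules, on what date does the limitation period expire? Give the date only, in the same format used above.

22 March 2010

The claim accrued on 11 June 2005, when the wrongful act occurred.
The untolled deadline — 4 years after 11 June 2005 — is 11 June 2009.
The period was tolled for 284 days by the pending related arbitration (18 March 2009 to 27 December 2009), pushing the deadline to 22 March 2010.
The other events in the timeline have no effect on the limitation period under the stated rules.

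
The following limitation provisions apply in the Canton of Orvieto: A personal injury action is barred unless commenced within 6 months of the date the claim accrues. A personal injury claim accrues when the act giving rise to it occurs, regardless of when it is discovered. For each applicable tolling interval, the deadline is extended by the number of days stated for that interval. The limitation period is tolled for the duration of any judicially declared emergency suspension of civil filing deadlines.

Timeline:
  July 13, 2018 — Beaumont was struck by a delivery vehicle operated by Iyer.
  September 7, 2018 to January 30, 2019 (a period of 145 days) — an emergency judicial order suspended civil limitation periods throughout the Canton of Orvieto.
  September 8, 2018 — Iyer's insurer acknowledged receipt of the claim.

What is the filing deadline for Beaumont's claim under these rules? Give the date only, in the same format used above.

June 7, 2019

The claim accrued on July 13, 2018, when the wrongful act occurred.
The untolled deadline — 6 months after July 13, 2018 — is January 13, 2019.
The emergency suspension of filing deadlines from September 7, 2018 to January 30, 2019 tolled the period for 145 days, extending the deadline to June 7, 2019.
Nothing else in the chronology tolls or restarts the period.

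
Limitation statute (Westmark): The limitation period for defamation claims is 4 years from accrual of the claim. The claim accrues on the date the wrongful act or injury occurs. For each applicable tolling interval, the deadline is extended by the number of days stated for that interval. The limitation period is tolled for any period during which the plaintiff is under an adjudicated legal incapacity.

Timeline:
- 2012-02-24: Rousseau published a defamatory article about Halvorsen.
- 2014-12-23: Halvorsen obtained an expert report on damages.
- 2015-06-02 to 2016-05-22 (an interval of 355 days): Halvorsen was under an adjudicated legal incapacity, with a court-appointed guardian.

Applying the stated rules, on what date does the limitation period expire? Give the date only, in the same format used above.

The claim accrued on 2012-02-24, when the wrongful act occurred.
The untolled deadline — 4 years after 2012-02-24 — is 2016-02-24.
The plaintiff's legal incapacity from 2015-06-02 to 2016-05-22 tolled the period for 355 days, extending the deadline to 2017-02-13.
Nothing else in the chronology tolls or restarts the period.

2017-02-13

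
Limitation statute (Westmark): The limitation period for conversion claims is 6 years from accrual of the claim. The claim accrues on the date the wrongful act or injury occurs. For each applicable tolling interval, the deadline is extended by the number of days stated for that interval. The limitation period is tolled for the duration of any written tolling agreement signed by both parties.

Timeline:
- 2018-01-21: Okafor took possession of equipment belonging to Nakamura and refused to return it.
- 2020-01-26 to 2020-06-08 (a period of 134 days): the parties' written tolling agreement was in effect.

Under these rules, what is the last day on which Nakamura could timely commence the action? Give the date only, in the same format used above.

2024-06-03

The claim accrued on 2018-01-21, the date of the act.
Adding the 6 years base period to 2018-01-21 gives a deadline of 2024-01-21, before any tolling.
The period was tolled for 134 days by the written tolling agreement (2020-01-26 to 2020-06-08), pushing the deadline to 2024-06-03.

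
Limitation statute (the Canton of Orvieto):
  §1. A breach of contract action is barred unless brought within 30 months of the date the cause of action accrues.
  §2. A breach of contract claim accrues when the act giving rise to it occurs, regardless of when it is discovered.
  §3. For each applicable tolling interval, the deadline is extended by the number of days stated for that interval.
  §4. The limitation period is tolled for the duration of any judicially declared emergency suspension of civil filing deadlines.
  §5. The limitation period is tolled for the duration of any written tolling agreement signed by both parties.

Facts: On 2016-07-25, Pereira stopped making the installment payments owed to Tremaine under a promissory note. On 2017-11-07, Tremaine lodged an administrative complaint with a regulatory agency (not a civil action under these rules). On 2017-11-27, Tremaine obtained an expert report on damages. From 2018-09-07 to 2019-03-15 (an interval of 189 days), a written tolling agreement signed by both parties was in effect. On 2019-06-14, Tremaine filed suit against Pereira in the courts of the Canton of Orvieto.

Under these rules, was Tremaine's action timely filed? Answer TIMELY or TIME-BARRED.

The limitation period began to run on 2016-07-25.
Adding the 30 months base period to 2016-07-25 gives a deadline of 2019-01-25, before any tolling.
Because the written tolling agreement ran from 2018-09-07 to 2019-03-15, the deadline is extended by 189 days to 2019-08-02.
Nothing else in the chronology tolls or restarts the period.
The 2019-06-14 filing precedes the 2019-08-02 deadline; the claim is timely.

TIMELY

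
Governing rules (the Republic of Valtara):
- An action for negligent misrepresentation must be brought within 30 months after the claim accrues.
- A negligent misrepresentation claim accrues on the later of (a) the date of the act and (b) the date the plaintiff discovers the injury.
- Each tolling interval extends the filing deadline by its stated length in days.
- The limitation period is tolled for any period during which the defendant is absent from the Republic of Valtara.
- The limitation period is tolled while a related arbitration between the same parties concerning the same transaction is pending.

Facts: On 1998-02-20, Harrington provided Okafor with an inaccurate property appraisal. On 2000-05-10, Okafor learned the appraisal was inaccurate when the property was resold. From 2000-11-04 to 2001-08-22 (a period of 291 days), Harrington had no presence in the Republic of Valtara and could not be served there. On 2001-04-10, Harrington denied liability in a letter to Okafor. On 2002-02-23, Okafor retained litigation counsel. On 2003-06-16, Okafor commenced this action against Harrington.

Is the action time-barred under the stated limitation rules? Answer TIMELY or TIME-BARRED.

TIMELY

Because discovery on 2000-05-10 post-dates the 1998-02-20 act, accrual under the later-of rule falls on 2000-05-10.
Adding the 30 months base period to 2000-05-10 gives a deadline of 2002-11-10, before any tolling.
The period was tolled for 291 days by the defendant's absence from the jurisdiction (2000-11-04 to 2001-08-22), pushing the deadline to 2003-08-28.
None of the other events listed affects the running of the period under the stated rules.
Okafor filed on 2003-06-16, before the 2003-08-28 deadline, so the action is timely.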